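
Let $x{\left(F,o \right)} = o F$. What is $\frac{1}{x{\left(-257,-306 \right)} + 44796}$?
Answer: $\frac{1}{123438} \approx 8.1012 \cdot 10^{-6}$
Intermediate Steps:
$x{\left(F,o \right)} = F o$
$\frac{1}{x{\left(-257,-306 \right)} + 44796} = \frac{1}{\left(-257\right) \left(-306\right) + 44796} = \frac{1}{78642 + 44796} = \frac{1}{123438}$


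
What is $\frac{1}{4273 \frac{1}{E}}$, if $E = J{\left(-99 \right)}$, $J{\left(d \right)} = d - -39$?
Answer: $- \frac{60}{4273} \approx -0.014042$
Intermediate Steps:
$J{\left(d \right)} = 39 + d$ ($J{\left(d \right)} = d + 39 = 39 + d$)
$E = -60$ ($E = 39 - 99 = -60$)
$\frac{1}{4273 \frac{1}{E}} = \frac{1}{4273 \frac{1}{-60}} = \frac{1}{4273 \left(- \frac{1}{60}\right)} = \frac{1}{4273} \left(-60\right) = - \frac{60}{4273}$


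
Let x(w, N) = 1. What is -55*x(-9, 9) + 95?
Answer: 40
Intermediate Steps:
-55*x(-9, 9) + 95 = -55*1 + 95 = -55 + 95 = 40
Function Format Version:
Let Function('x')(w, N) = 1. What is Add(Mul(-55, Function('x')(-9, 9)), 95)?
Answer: 40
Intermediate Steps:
Add(Mul(-55, Function('x')(-9, 9)), 95) = Add(Mul(-55, 1), 95) = Add(-55, 95) = 40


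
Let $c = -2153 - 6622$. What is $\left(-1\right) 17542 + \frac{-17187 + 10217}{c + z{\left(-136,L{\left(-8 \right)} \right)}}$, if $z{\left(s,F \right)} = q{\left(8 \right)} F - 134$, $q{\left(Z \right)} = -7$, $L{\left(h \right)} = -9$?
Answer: $- \frac{77584781}{4423} \approx -17541.0$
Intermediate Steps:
$c = -8775$ ($c = -2153 - 6622 = -8775$)
$z{\left(s,F \right)} = -134 - 7 F$ ($z{\left(s,F \right)} = - 7 F - 134 = -134 - 7 F$)
$\left(-1\right) 17542 + \frac{-17187 + 10217}{c + z{\left(-136,L{\left(-8 \right)} \right)}} = \left(-1\right) 17542 + \frac{-17187 + 10217}{-8775 - 71} = -17542 - \frac{6970}{-8775 + \left(-134 + 63\right)} = -17542 - \frac{6970}{-8775 - 71} = -17542 - \frac{6970}{-8846} = -17542 - - \frac{3485}{4423} = -17542 + \frac{3485}{4423} = - \frac{77584781}{4423}$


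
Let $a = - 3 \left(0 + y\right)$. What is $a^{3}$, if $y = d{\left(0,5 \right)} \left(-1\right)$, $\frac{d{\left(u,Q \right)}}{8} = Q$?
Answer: $1728000$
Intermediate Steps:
$d{\left(u,Q \right)} = 8 Q$
$y = -40$ ($y = 8 \cdot 5 \left(-1\right) = 40 \left(-1\right) = -40$)
$a = 120$ ($a = - 3 \left(0 - 40\right) = \left(-3\right) \left(-40\right) = 120$)
$a^{3} = 120^{3} = 1728000$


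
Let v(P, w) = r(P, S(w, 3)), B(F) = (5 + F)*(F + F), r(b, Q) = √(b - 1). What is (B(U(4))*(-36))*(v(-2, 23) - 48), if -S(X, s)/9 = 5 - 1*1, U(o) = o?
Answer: 124416 - 2592*I*√3 ≈ 1.2442e+5 - 4489.5*I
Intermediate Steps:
S(X, s) = -36 (S(X, s) = -9*(5 - 1*1) = -9*(5 - 1) = -9*4 = -36)
r(b, Q) = √(-1 + b)
B(F) = 2*F*(5 + F) (B(F) = (5 + F)*(2*F) = 2*F*(5 + F))
v(P, w) = √(-1 + P)
(B(U(4))*(-36))*(v(-2, 23) - 48) = ((2*4*(5 + 4))*(-36))*(√(-1 - 2) - 48) = ((2*4*9)*(-36))*(√(-3) - 48) = (72*(-36))*(I*√3 - 48) = -2592*(-48 + I*√3) = 124416 - 2592*I*√3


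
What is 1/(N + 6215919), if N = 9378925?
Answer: 1/15594844 ≈ 6.4124e-8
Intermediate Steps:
1/(N + 6215919) = 1/(9378925 + 6215919) = 1/15594844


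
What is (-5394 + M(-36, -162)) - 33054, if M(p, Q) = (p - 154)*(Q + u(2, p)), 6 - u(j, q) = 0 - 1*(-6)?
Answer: -7668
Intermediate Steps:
u(j, q) = 0 (u(j, q) = 6 - (0 - 1*(-6)) = 6 - (0 + 6) = 6 - 1*6 = 6 - 6 = 0)
M(p, Q) = Q*(-154 + p) (M(p, Q) = (p - 154)*(Q + 0) = (-154 + p)*Q = Q*(-154 + p))
(-5394 + M(-36, -162)) - 33054 = (-5394 - 162*(-154 - 36)) - 33054 = (-5394 - 162*(-190)) - 33054 = (-5394 + 30780) - 33054 = 25386 - 33054 = -7668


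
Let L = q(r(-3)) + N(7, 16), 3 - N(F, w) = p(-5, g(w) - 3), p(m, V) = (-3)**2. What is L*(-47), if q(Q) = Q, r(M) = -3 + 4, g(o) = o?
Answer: 235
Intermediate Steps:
p(m, V) = 9
r(M) = 1
N(F, w) = -6 (N(F, w) = 3 - 1*9 = 3 - 9 = -6)
L = -5 (L = 1 - 6 = -5)
L*(-47) = -5*(-47) = 235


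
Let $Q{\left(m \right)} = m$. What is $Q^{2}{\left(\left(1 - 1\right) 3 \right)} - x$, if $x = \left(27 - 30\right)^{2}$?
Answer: $-9$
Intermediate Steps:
$x = 9$ ($x = \left(-3\right)^{2} = 9$)
$Q^{2}{\left(\left(1 - 1\right) 3 \right)} - x = \left(\left(1 - 1\right) 3\right)^{2} - 9 = \left(0 \cdot 3\right)^{2} - 9 = 0^{2} - 9 = 0 - 9 = -9$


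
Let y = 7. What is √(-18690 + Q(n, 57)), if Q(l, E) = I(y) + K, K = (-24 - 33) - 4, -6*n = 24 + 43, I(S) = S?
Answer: 2*I*√4686 ≈ 136.91*I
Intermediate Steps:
n = -67/6 (n = -(24 + 43)/6 = -⅙*67 = -67/6 ≈ -11.167)
K = -61 (K = -57 - 4 = -61)
Q(l, E) = -54 (Q(l, E) = 7 - 61 = -54)
√(-18690 + Q(n, 57)) = √(-18690 - 54) = √(-18744) = 2*I*√4686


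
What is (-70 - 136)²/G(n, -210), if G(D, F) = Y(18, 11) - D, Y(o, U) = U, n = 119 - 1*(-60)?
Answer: -10609/42 ≈ -252.60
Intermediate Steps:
n = 179 (n = 119 + 60 = 179)
G(D, F) = 11 - D
(-70 - 136)²/G(n, -210) = (-70 - 136)²/(11 - 1*179) = (-206)²/(11 - 179) = 42436/(-168) = 42436*(-1/168) = -10609/42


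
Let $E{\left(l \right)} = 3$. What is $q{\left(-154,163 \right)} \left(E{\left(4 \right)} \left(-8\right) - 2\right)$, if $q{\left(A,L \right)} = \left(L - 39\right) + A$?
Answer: $780$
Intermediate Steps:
$q{\left(A,L \right)} = -39 + A + L$ ($q{\left(A,L \right)} = \left(-39 + L\right) + A = -39 + A + L$)
$q{\left(-154,163 \right)} \left(E{\left(4 \right)} \left(-8\right) - 2\right) = \left(-39 - 154 + 163\right) \left(3 \left(-8\right) - 2\right) = - 30 \left(-24 - 2\right) = \left(-30\right) \left(-26\right) = 780$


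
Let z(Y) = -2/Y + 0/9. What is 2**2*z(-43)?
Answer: 8/43 ≈ 0.18605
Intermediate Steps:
z(Y) = -2/Y (z(Y) = -2/Y + 0*(1/9) = -2/Y + 0 = -2/Y)
2**2*z(-43) = 2**2*(-2/(-43)) = 4*(-2*(-1/43)) = 4*(2/43) = 8/43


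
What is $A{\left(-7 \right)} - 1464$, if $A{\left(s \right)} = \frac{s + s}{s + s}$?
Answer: $-1463$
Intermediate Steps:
$A{\left(s \right)} = 1$ ($A{\left(s \right)} = \frac{2 s}{2 s} = 2 s \frac{1}{2 s} = 1$)
$A{\left(-7 \right)} - 1464 = 1 - 1464 = -1463$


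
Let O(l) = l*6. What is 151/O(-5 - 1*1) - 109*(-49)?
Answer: 192125/36 ≈ 5336.8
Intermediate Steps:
O(l) = 6*l
151/O(-5 - 1*1) - 109*(-49) = 151/((6*(-5 - 1*1))) - 109*(-49) = 151/((6*(-5 - 1))) + 5341 = 151/((6*(-6))) + 5341 = 151/(-36) + 5341 = 151*(-1/36) + 5341 = -151/36 + 5341 = 192125/36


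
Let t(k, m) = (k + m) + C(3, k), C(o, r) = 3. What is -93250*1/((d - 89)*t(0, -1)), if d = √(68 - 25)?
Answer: 4149625/7878 + 46625*√43/7878 ≈ 565.54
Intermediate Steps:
t(k, m) = 3 + k + m (t(k, m) = (k + m) + 3 = 3 + k + m)
d = √43 ≈ 6.5574
-93250*1/((d - 89)*t(0, -1)) = -93250*1/((√43 - 89)*(3 + 0 - 1)) = -93250*1/(2*(-89 + √43)) = -93250/(-178 + 2*√43)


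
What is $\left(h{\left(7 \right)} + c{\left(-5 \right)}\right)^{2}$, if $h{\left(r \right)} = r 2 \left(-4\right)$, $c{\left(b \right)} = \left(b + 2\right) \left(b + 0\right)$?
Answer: $1681$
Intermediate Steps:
$c{\left(b \right)} = b \left(2 + b\right)$ ($c{\left(b \right)} = \left(2 + b\right) b = b \left(2 + b\right)$)
$h{\left(r \right)} = - 8 r$ ($h{\left(r \right)} = 2 r \left(-4\right) = - 8 r$)
$\left(h{\left(7 \right)} + c{\left(-5 \right)}\right)^{2} = \left(\left(-8\right) 7 - 5 \left(2 - 5\right)\right)^{2} = \left(-56 - -15\right)^{2} = \left(-56 + 15\right)^{2} = \left(-41\right)^{2} = 1681$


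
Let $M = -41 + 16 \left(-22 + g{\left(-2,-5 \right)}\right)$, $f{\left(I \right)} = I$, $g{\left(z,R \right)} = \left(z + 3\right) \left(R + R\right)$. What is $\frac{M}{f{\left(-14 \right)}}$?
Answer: $\frac{79}{2} \approx 39.5$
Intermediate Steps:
$g{\left(z,R \right)} = 2 R \left(3 + z\right)$ ($g{\left(z,R \right)} = \left(3 + z\right) 2 R = 2 R \left(3 + z\right)$)
$M = -553$ ($M = -41 + 16 \left(-22 + 2 \left(-5\right) \left(3 - 2\right)\right) = -41 + 16 \left(-22 + 2 \left(-5\right) 1\right) = -41 + 16 \left(-22 - 10\right) = -41 + 16 \left(-32\right) = -41 - 512 = -553$)
$\frac{M}{f{\left(-14 \right)}} = - \frac{553}{-14} = \left(-553\right) \left(- \frac{1}{14}\right) = \frac{79}{2}$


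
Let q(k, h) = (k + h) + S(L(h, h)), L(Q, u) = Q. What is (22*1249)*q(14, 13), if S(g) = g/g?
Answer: 769384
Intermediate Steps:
S(g) = 1
q(k, h) = 1 + h + k (q(k, h) = (k + h) + 1 = (h + k) + 1 = 1 + h + k)
(22*1249)*q(14, 13) = (22*1249)*(1 + 13 + 14) = 27478*28 = 769384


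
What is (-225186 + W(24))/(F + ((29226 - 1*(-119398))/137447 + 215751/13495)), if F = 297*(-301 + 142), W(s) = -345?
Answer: 418325558522715/87559792386518 ≈ 4.7776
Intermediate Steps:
F = -47223 (F = 297*(-159) = -47223)
(-225186 + W(24))/(F + ((29226 - 1*(-119398))/137447 + 215751/13495)) = (-225186 - 345)/(-47223 + ((29226 - 1*(-119398))/137447 + 215751/13495)) = -225531/(-47223 + ((29226 + 119398)*(1/137447) + 215751*(1/13495))) = -225531/(-47223 + (148624*(1/137447) + 215751/13495)) = -225531/(-47223 + (148624/137447 + 215751/13495)) = -225531/(-47223 + 31660008577/1854847265) = -225531/(-87559792386518/1854847265) = -225531*(-1854847265/87559792386518) = 418325558522715/87559792386518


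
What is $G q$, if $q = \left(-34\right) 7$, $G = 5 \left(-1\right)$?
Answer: $1190$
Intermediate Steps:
$G = -5$
$q = -238$
$G q = \left(-5\right) \left(-238\right) = 1190$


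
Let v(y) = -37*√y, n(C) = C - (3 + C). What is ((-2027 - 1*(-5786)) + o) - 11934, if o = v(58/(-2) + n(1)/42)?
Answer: -8175 - 37*I*√5698/14 ≈ -8175.0 - 199.5*I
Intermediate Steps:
n(C) = -3 (n(C) = C + (-3 - C) = -3)
o = -37*I*√5698/14 (o = -37*√(58/(-2) - 3/42) = -37*√(58*(-½) - 3*1/42) = -37*√(-29 - 1/14) = -37*I*√5698/14 ≈ -199.5*I)
((-2027 - 1*(-5786)) + o) - 11934 = ((-2027 - 1*(-5786)) - 37*I*√5698/14) - 11934 = ((-2027 + 5786) - 37*I*√5698/14) - 11934 = (3759 - 37*I*√5698/14) - 11934 = -8175 - 37*I*√5698/14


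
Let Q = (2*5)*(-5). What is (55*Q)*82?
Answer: -225500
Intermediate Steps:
Q = -50 (Q = 10*(-5) = -50)
(55*Q)*82 = (55*(-50))*82 = -2750*82 = -225500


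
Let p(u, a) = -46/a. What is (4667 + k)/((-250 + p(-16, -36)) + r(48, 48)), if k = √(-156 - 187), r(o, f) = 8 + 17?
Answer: -84006/4027 - 126*I*√7/4027 ≈ -20.861 - 0.082782*I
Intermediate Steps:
r(o, f) = 25
k = 7*I*√7 (k = √(-343) = 7*I*√7 ≈ 18.52*I)
(4667 + k)/((-250 + p(-16, -36)) + r(48, 48)) = (4667 + 7*I*√7)/((-250 - 46/(-36)) + 25) = (4667 + 7*I*√7)/((-250 - 46*(-1/36)) + 25) = (4667 + 7*I*√7)/((-250 + 23/18) + 25) = (4667 + 7*I*√7)/(-4477/18 + 25) = (4667 + 7*I*√7)/(-4027/18) = (4667 + 7*I*√7)*(-18/4027) = -84006/4027 - 126*I*√7/4027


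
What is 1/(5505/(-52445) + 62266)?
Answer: 10489/653106973 ≈ 1.6060e-5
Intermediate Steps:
1/(5505/(-52445) + 62266) = 1/(5505*(-1/52445) + 62266) = 1/(-1101/10489 + 62266) = 1/(653106973/10489) = 10489/653106973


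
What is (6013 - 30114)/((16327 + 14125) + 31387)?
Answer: -24101/61839 ≈ -0.38974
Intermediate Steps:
(6013 - 30114)/((16327 + 14125) + 31387) = -24101/(30452 + 31387) = -24101/61839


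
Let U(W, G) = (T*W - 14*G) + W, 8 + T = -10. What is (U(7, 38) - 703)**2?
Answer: 1833316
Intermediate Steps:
T = -18 (T = -8 - 10 = -18)
U(W, G) = -17*W - 14*G (U(W, G) = (-18*W - 14*G) + W = -17*W - 14*G)
(U(7, 38) - 703)**2 = ((-17*7 - 14*38) - 703)**2 = ((-119 - 532) - 703)**2 = (-651 - 703)**2 = (-1354)**2 = 1833316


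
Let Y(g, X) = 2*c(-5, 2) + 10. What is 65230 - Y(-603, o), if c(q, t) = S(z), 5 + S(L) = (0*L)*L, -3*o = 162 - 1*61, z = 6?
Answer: 65230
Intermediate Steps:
o = -101/3 (o = -(162 - 1*61)/3 = -(162 - 61)/3 = -⅓*101 = -101/3 ≈ -33.667)
S(L) = -5 (S(L) = -5 + (0*L)*L = -5 + 0*L = -5 + 0 = -5)
c(q, t) = -5
Y(g, X) = 0 (Y(g, X) = 2*(-5) + 10 = -10 + 10 = 0)
65230 - Y(-603, o) = 65230 - 1*0 = 65230 + 0 = 65230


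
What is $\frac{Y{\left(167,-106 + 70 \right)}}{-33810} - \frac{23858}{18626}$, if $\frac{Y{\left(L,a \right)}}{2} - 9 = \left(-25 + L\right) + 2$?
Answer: $- \frac{67694878}{52478755} \approx -1.2899$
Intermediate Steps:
$Y{\left(L,a \right)} = -28 + 2 L$ ($Y{\left(L,a \right)} = 18 + 2 \left(\left(-25 + L\right) + 2\right) = 18 + 2 \left(-23 + L\right) = 18 + \left(-46 + 2 L\right) = -28 + 2 L$)
$\frac{Y{\left(167,-106 + 70 \right)}}{-33810} - \frac{23858}{18626} = \frac{-28 + 2 \cdot 167}{-33810} - \frac{23858}{18626} = \left(-28 + 334\right) \left(- \frac{1}{33810}\right) - \frac{11929}{9313} = 306 \left(- \frac{1}{33810}\right) - \frac{11929}{9313} = - \frac{51}{5635} - \frac{11929}{9313} = - \frac{67694878}{52478755}$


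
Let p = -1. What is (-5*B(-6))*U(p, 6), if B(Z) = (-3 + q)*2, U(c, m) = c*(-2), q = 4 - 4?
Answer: 60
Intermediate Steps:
q = 0
U(c, m) = -2*c
B(Z) = -6 (B(Z) = (-3 + 0)*2 = -3*2 = -6)
(-5*B(-6))*U(p, 6) = (-5*(-6))*(-2*(-1)) = 30*2 = 60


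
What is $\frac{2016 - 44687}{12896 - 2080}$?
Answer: $- \frac{42671}{10816} \approx -3.9452$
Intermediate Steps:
$\frac{2016 - 44687}{12896 - 2080} = - \frac{42671}{10816}$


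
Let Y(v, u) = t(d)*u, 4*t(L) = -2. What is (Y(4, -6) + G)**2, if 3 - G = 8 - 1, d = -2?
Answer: 1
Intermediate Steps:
t(L) = -1/2 (t(L) = (1/4)*(-2) = -1/2)
Y(v, u) = -u/2
G = -4 (G = 3 - (8 - 1) = 3 - 1*7 = 3 - 7 = -4)
(Y(4, -6) + G)**2 = (-1/2*(-6) - 4)**2 = (3 - 4)**2 = (-1)**2 = 1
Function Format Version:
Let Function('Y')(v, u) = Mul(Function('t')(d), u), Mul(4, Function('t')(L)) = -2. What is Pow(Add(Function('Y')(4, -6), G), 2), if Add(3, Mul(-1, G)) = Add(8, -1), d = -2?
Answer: 1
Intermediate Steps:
Function('t')(L) = Rational(-1, 2) (Function('t')(L) = Mul(Rational(1, 4), -2) = Rational(-1, 2))
Function('Y')(v, u) = Mul(Rational(-1, 2), u)
G = -4 (G = Add(3, Mul(-1, Add(8, -1))) = Add(3, Mul(-1, 7)) = Add(3, -7) = -4)
Pow(Add(Function('Y')(4, -6), G), 2) = Pow(Add(Mul(Rational(-1, 2), -6), -4), 2) = Pow(Add(3, -4), 2) = Pow(-1, 2) = 1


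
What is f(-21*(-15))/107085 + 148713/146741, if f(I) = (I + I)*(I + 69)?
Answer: 3428300955/1047583999 ≈ 3.2726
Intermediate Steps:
f(I) = 2*I*(69 + I) (f(I) = (2*I)*(69 + I) = 2*I*(69 + I))
f(-21*(-15))/107085 + 148713/146741 = (2*(-21*(-15))*(69 - 21*(-15)))/107085 + 148713/146741 = (2*315*(69 + 315))*(1/107085) + 148713*(1/146741) = (2*315*384)*(1/107085) + 148713/146741 = 241920*(1/107085) + 148713/146741 = 16128/7139 + 148713/146741 = 3428300955/1047583999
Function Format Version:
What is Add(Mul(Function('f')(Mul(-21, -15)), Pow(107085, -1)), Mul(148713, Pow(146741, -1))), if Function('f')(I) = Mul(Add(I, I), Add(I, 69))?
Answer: Rational(3428300955, 1047583999) ≈ 3.2726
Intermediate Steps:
Function('f')(I) = Mul(2, I, Add(69, I)) (Function('f')(I) = Mul(Mul(2, I), Add(69, I)) = Mul(2, I, Add(69, I)))
Add(Mul(Function('f')(Mul(-21, -15)), Pow(107085, -1)), Mul(148713, Pow(146741, -1))) = Add(Mul(Mul(2, Mul(-21, -15), Add(69, Mul(-21, -15))), Pow(107085, -1)), Mul(148713, Pow(146741, -1))) = Add(Mul(Mul(2, 315, Add(69, 315)), Rational(1, 107085)), Mul(148713, Rational(1, 146741))) = Add(Mul(Mul(2, 315, 384), Rational(1, 107085)), Rational(148713, 146741)) = Add(Mul(241920, Rational(1, 107085)), Rational(148713, 146741)) = Add(Rational(16128, 7139), Rational(148713, 146741)) = Rational(3428300955, 1047583999)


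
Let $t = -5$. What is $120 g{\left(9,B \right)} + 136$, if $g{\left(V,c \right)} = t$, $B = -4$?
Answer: $-464$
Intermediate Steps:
$g{\left(V,c \right)} = -5$
$120 g{\left(9,B \right)} + 136 = 120 \left(-5\right) + 136 = -600 + 136 = -464$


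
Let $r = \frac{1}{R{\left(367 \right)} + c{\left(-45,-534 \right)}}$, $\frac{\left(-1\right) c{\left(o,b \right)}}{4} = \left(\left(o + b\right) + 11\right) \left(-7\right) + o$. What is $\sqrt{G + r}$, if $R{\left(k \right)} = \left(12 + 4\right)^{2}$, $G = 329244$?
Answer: $\frac{\sqrt{19693649520597}}{7734} \approx 573.8$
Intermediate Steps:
$c{\left(o,b \right)} = 308 + 24 o + 28 b$ ($c{\left(o,b \right)} = - 4 \left(\left(\left(o + b\right) + 11\right) \left(-7\right) + o\right) = - 4 \left(\left(\left(b + o\right) + 11\right) \left(-7\right) + o\right) = - 4 \left(\left(11 + b + o\right) \left(-7\right) + o\right) = - 4 \left(\left(-77 - 7 b - 7 o\right) + o\right) = - 4 \left(-77 - 7 b - 6 o\right) = 308 + 24 o + 28 b$)
$R{\left(k \right)} = 256$ ($R{\left(k \right)} = 16^{2} = 256$)
$r = - \frac{1}{15468}$ ($r = \frac{1}{256 + \left(308 + 24 \left(-45\right) + 28 \left(-534\right)\right)} = \frac{1}{256 - 15724} = \frac{1}{-15468} = - \frac{1}{15468} \approx -6.465 \cdot 10^{-5}$)
$\sqrt{G + r} = \sqrt{329244 - \frac{1}{15468}} = \sqrt{\frac{5092746191}{15468}} = \frac{\sqrt{19693649520597}}{7734}$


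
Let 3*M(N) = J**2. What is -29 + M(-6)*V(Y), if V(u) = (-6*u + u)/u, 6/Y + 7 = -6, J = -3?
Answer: -44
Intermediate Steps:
M(N) = 3 (M(N) = (1/3)*(-3)**2 = (1/3)*9 = 3)
Y = -6/13 (Y = 6/(-7 - 6) = 6/(-13) = 6*(-1/13) = -6/13 ≈ -0.46154)
V(u) = -5 (V(u) = (-5*u)/u = -5)
-29 + M(-6)*V(Y) = -29 + 3*(-5) = -29 - 15 = -44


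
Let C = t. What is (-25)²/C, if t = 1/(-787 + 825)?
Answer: 23750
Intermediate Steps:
t = 1/38 ≈ 0.026316
C = 1/38 ≈ 0.026316
(-25)²/C = (-25)²/(1/38) = 625*38 = 23750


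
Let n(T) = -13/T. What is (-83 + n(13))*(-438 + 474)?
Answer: -3024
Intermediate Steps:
(-83 + n(13))*(-438 + 474) = (-83 - 13/13)*(-438 + 474) = (-83 - 13*1/13)*36 = (-83 - 1)*36 = -84*36 = -3024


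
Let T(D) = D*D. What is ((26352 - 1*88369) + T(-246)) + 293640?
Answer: 292139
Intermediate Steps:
T(D) = D**2
((26352 - 1*88369) + T(-246)) + 293640 = ((26352 - 1*88369) + (-246)**2) + 293640 = ((26352 - 88369) + 60516) + 293640 = (-62017 + 60516) + 293640 = -1501 + 293640 = 292139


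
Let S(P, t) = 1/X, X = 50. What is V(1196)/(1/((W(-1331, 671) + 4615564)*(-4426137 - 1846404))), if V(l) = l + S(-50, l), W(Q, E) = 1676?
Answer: -173194622879623884/5 ≈ -3.4639e+16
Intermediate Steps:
S(P, t) = 1/50
V(l) = 1/50 + l (V(l) = l + 1/50 = 1/50 + l)
V(1196)/(1/((W(-1331, 671) + 4615564)*(-4426137 - 1846404))) = (1/50 + 1196)/(1/((1676 + 4615564)*(-4426137 - 1846404))) = 59801/(50*(1/(4617240*(-6272541)))) = 59801/(50*(1/(-28961827206840))) = 59801/(50*(-1/28961827206840)) = (59801/50)*(-28961827206840) = -173194622879623884/5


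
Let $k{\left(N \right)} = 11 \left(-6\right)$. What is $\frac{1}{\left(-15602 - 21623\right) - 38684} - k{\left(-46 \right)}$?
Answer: $\frac{5009993}{75909} \approx 66.0$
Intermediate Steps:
$k{\left(N \right)} = -66$
$\frac{1}{\left(-15602 - 21623\right) - 38684} - k{\left(-46 \right)} = \frac{1}{\left(-15602 - 21623\right) - 38684} - -66 = \frac{1}{\left(-15602 - 21623\right) - 38684} + 66 = \frac{1}{-37225 - 38684} + 66 = \frac{1}{-75909} + 66 = - \frac{1}{75909} + 66 = \frac{5009993}{75909}$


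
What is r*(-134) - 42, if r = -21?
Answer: 2772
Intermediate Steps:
r*(-134) - 42 = -21*(-134) - 42 = 2814 - 42 = 2772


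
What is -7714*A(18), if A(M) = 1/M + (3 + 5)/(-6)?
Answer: 88711/9 ≈ 9856.8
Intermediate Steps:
A(M) = -4/3 + 1/M (A(M) = 1/M + 8*(-1/6) = 1/M - 4/3 = -4/3 + 1/M)
-7714*A(18) = -7714*(-4/3 + 1/18) = -7714*(-23/18) = 88711/9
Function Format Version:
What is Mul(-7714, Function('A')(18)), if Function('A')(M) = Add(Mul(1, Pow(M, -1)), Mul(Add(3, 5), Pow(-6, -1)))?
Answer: Rational(88711, 9) ≈ 9856.8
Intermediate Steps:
Function('A')(M) = Add(Rational(-4, 3), Pow(M, -1)) (Function('A')(M) = Add(Pow(M, -1), Mul(8, Rational(-1, 6))) = Add(Pow(M, -1), Rational(-4, 3)) = Add(Rational(-4, 3), Pow(M, -1)))
Mul(-7714, Function('A')(18)) = Mul(-7714, Add(Rational(-4, 3), Pow(18, -1))) = Mul(-7714, Add(Rational(-4, 3), Rational(1, 18))) = Mul(-7714, Rational(-23, 18)) = Rational(88711, 9)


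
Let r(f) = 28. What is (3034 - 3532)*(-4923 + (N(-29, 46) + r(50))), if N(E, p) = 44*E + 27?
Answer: 3059712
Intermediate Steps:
N(E, p) = 27 + 44*E
(3034 - 3532)*(-4923 + (N(-29, 46) + r(50))) = (3034 - 3532)*(-4923 + ((27 + 44*(-29)) + 28)) = -498*(-4923 + ((27 - 1276) + 28)) = -498*(-4923 + (-1249 + 28)) = -498*(-4923 - 1221) = -498*(-6144) = 3059712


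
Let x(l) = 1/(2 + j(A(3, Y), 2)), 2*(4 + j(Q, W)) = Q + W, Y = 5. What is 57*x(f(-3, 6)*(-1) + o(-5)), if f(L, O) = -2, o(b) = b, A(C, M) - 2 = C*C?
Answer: 38/3 ≈ 12.667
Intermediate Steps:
A(C, M) = 2 + C² (A(C, M) = 2 + C*C = 2 + C²)
j(Q, W) = -4 + Q/2 + W/2 (j(Q, W) = -4 + (Q + W)/2 = -4 + (Q/2 + W/2) = -4 + Q/2 + W/2)
x(l) = 2/9 (x(l) = 1/(2 + (-4 + (2 + 3²)/2 + (½)*2)) = 1/(2 + (-4 + (2 + 9)/2 + 1)) = 1/(2 + (-4 + (½)*11 + 1)) = 1/(2 + (-4 + 11/2 + 1)) = 1/(2 + 5/2) = 1/(9/2) = 2/9)
57*x(f(-3, 6)*(-1) + o(-5)) = 57*(2/9) = 38/3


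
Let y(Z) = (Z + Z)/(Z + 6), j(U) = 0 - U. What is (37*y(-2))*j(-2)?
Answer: -74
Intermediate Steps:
j(U) = -U
y(Z) = 2*Z/(6 + Z) (y(Z) = (2*Z)/(6 + Z) = 2*Z/(6 + Z))
(37*y(-2))*j(-2) = (37*(2*(-2)/(6 - 2)))*(-1*(-2)) = (37*(2*(-2)/4))*2 = (37*(2*(-2)*(¼)))*2 = (37*(-1))*2 = -37*2 = -74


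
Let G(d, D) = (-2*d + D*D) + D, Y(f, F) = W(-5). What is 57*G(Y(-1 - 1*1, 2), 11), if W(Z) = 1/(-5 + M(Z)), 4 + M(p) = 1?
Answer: 30153/4 ≈ 7538.3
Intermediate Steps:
M(p) = -3 (M(p) = -4 + 1 = -3)
W(Z) = -⅛ (W(Z) = 1/(-5 - 3) = 1/(-8) = -⅛)
Y(f, F) = -⅛
G(d, D) = D + D² - 2*d (G(d, D) = (-2*d + D²) + D = (D² - 2*d) + D = D + D² - 2*d)
57*G(Y(-1 - 1*1, 2), 11) = 57*(11 + 11² - 2*(-⅛)) = 57*(11 + 121 + ¼) = 57*(529/4) = 30153/4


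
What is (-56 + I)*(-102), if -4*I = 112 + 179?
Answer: 26265/2 ≈ 13133.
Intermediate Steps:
I = -291/4 (I = -(112 + 179)/4 = -¼*291 = -291/4 ≈ -72.750)
(-56 + I)*(-102) = (-56 - 291/4)*(-102) = -515/4*(-102) = 26265/2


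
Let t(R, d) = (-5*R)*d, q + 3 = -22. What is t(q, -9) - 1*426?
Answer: -1551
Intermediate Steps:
q = -25 (q = -3 - 22 = -25)
t(R, d) = -5*R*d
t(q, -9) - 1*426 = -5*(-25)*(-9) - 1*426 = -1125 - 426 = -1551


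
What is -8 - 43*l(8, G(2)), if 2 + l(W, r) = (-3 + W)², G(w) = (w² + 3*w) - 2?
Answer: -997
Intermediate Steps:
G(w) = -2 + w² + 3*w
l(W, r) = -2 + (-3 + W)²
-8 - 43*l(8, G(2)) = -8 - 43*(-2 + (-3 + 8)²) = -8 - 43*(-2 + 5²) = -8 - 43*(-2 + 25) = -8 - 43*23 = -8 - 989 = -997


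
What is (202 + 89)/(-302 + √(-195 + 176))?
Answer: -87882/91223 - 291*I*√19/91223 ≈ -0.96338 - 0.013905*I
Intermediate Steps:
(202 + 89)/(-302 + √(-195 + 176)) = 291/(-302 + √(-19)) = 291/(-302 + I*√19)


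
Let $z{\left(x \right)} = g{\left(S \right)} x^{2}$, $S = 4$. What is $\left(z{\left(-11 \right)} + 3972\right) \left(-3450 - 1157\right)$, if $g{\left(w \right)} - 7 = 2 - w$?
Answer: $-21086239$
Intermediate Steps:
$g{\left(w \right)} = 9 - w$ ($g{\left(w \right)} = 7 - \left(-2 + w\right) = 9 - w$)
$z{\left(x \right)} = 5 x^{2}$ ($z{\left(x \right)} = \left(9 - 4\right) x^{2} = 5 x^{2}$)
$\left(z{\left(-11 \right)} + 3972\right) \left(-3450 - 1157\right) = \left(5 \left(-11\right)^{2} + 3972\right) \left(-3450 - 1157\right) = \left(5 \cdot 121 + 3972\right) \left(-4607\right) = \left(605 + 3972\right) \left(-4607\right) = 4577 \left(-4607\right) = -21086239$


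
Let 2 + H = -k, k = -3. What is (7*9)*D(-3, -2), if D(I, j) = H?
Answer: 63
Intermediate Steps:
H = 1 (H = -2 - 1*(-3) = -2 + 3 = 1)
D(I, j) = 1
(7*9)*D(-3, -2) = (7*9)*1 = 63*1 = 63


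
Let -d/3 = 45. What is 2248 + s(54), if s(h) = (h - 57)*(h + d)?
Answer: 2491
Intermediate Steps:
d = -135 (d = -3*45 = -135)
s(h) = (-135 + h)*(-57 + h) (s(h) = (h - 57)*(h - 135) = (-57 + h)*(-135 + h) = (-135 + h)*(-57 + h))
2248 + s(54) = 2248 + (7695 + 54² - 192*54) = 2248 + (7695 + 2916 - 10368) = 2248 + 243 = 2491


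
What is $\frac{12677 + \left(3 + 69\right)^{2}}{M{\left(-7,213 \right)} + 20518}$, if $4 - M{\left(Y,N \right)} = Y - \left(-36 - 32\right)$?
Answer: $\frac{17861}{20461} \approx 0.87293$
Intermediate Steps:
$M{\left(Y,N \right)} = -64 - Y$ ($M{\left(Y,N \right)} = 4 - \left(Y - \left(-36 - 32\right)\right) = 4 - \left(Y - -68\right) = 4 - \left(Y + 68\right) = 4 - \left(68 + Y\right) = -64 - Y$)
$\frac{12677 + \left(3 + 69\right)^{2}}{M{\left(-7,213 \right)} + 20518} = \frac{12677 + \left(3 + 69\right)^{2}}{\left(-64 - -7\right) + 20518} = \frac{12677 + 72^{2}}{\left(-64 + 7\right) + 20518} = \frac{12677 + 5184}{-57 + 20518} = \frac{17861}{20461}$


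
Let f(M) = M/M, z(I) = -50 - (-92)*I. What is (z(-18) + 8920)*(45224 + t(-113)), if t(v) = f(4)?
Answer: 326253150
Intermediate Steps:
z(I) = -50 + 92*I
f(M) = 1
t(v) = 1
(z(-18) + 8920)*(45224 + t(-113)) = ((-50 + 92*(-18)) + 8920)*(45224 + 1) = ((-50 - 1656) + 8920)*45225 = (-1706 + 8920)*45225 = 7214*45225 = 326253150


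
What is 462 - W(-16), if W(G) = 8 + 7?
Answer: 447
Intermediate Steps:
W(G) = 15
462 - W(-16) = 462 - 1*15 = 462 - 15 = 447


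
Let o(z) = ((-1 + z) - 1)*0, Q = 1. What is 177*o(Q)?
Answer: 0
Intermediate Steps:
o(z) = 0 (o(z) = (-2 + z)*0 = 0)
177*o(Q) = 177*0 = 0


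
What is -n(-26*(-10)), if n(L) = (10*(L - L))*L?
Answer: 0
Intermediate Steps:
n(L) = 0 (n(L) = (10*0)*L = 0*L = 0)
-n(-26*(-10)) = -1*0 = 0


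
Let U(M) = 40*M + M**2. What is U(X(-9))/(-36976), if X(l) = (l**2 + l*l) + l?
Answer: -29529/36976 ≈ -0.79860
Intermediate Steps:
X(l) = l + 2*l**2 (X(l) = (l**2 + l**2) + l = 2*l**2 + l = l + 2*l**2)
U(M) = M**2 + 40*M
U(X(-9))/(-36976) = ((-9*(1 + 2*(-9)))*(40 - 9*(1 + 2*(-9))))/(-36976) = ((-9*(1 - 18))*(40 - 9*(1 - 18)))*(-1/36976) = ((-9*(-17))*(40 - 9*(-17)))*(-1/36976) = (153*(40 + 153))*(-1/36976) = (153*193)*(-1/36976) = 29529*(-1/36976) = -29529/36976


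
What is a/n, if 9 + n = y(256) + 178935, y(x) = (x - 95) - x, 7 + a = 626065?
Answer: 626058/178831 ≈ 3.5008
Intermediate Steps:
a = 626058 (a = -7 + 626065 = 626058)
y(x) = -95 (y(x) = (-95 + x) - x = -95)
n = 178831 (n = -9 + (-95 + 178935) = -9 + 178840 = 178831)
a/n = 626058/178831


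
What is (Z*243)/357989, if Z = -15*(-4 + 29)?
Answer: -91125/357989 ≈ -0.25455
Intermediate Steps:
Z = -375 (Z = -15*25 = -375)
(Z*243)/357989 = -375*243/357989 = -91125*1/357989 = -91125/357989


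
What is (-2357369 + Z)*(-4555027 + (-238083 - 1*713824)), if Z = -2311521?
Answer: 25711269083260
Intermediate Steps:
(-2357369 + Z)*(-4555027 + (-238083 - 1*713824)) = (-2357369 - 2311521)*(-4555027 + (-238083 - 1*713824)) = -4668890*(-4555027 + (-238083 - 713824)) = -4668890*(-4555027 - 951907) = -4668890*(-5506934) = 25711269083260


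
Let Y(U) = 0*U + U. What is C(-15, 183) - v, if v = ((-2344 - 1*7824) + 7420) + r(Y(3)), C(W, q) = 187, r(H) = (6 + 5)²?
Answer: 2814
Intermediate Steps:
Y(U) = U (Y(U) = 0 + U = U)
r(H) = 121 (r(H) = 11² = 121)
v = -2627 (v = ((-2344 - 1*7824) + 7420) + 121 = ((-2344 - 7824) + 7420) + 121 = (-10168 + 7420) + 121 = -2748 + 121 = -2627)
C(-15, 183) - v = 187 - 1*(-2627) = 187 + 2627 = 2814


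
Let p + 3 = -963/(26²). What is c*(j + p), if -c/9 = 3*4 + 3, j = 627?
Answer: -56816235/676 ≈ -84048.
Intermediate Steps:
p = -2991/676 (p = -3 - 963/(26²) = -3 - 963/676 = -2991/676 ≈ -4.4246)
c = -135 (c = -9*(3*4 + 3) = -9*(12 + 3) = -9*15 = -135)
c*(j + p) = -135*(627 - 2991/676) = -135*420861/676 = -56816235/676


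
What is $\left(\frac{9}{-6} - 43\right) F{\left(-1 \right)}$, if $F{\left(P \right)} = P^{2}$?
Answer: $- \frac{89}{2} \approx -44.5$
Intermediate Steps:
$\left(\frac{9}{-6} - 43\right) F{\left(-1 \right)} = \left(\frac{9}{-6} - 43\right) \left(-1\right)^{2} = \left(9 \left(- \frac{1}{6}\right) - 43\right) 1 = \left(- \frac{3}{2} - 43\right) 1 = \left(- \frac{89}{2}\right) 1 = - \frac{89}{2}$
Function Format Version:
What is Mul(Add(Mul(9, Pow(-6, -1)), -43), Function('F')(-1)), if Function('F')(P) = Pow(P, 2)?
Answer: Rational(-89, 2) ≈ -44.500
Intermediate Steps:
Mul(Add(Mul(9, Pow(-6, -1)), -43), Function('F')(-1)) = Mul(Add(Mul(9, Pow(-6, -1)), -43), Pow(-1, 2)) = Mul(Add(Mul(9, Rational(-1, 6)), -43), 1) = Mul(Add(Rational(-3, 2), -43), 1) = Mul(Rational(-89, 2), 1) = Rational(-89, 2)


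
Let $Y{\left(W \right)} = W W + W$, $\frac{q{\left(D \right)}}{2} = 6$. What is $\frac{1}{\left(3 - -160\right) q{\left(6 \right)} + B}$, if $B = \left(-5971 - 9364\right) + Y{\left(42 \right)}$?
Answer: $- \frac{1}{11573} \approx -8.6408 \cdot 10^{-5}$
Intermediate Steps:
$q{\left(D \right)} = 12$ ($q{\left(D \right)} = 2 \cdot 6 = 12$)
$Y{\left(W \right)} = W + W^{2}$ ($Y{\left(W \right)} = W^{2} + W = W + W^{2}$)
$B = -13529$ ($B = \left(-5971 - 9364\right) + 42 \left(1 + 42\right) = -15335 + 42 \cdot 43 = -15335 + 1806 = -13529$)
$\frac{1}{\left(3 - -160\right) q{\left(6 \right)} + B} = \frac{1}{\left(3 - -160\right) 12 - 13529} = \frac{1}{\left(3 + 160\right) 12 - 13529} = \frac{1}{163 \cdot 12 - 13529} = \frac{1}{1956 - 13529} = \frac{1}{-11573} = - \frac{1}{11573}$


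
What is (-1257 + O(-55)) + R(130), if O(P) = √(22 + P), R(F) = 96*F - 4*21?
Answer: 11139 + I*√33 ≈ 11139.0 + 5.7446*I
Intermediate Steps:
R(F) = -84 + 96*F (R(F) = 96*F - 84 = -84 + 96*F)
(-1257 + O(-55)) + R(130) = (-1257 + √(22 - 55)) + (-84 + 96*130) = (-1257 + √(-33)) + (-84 + 12480) = (-1257 + I*√33) + 12396 = 11139 + I*√33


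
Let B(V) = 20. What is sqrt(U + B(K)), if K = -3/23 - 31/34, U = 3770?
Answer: sqrt(3790) ≈ 61.563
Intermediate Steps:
K = -815/782 (K = -3*1/23 - 31*1/34 = -3/23 - 31/34 = -815/782 ≈ -1.0422)
sqrt(U + B(K)) = sqrt(3770 + 20) = sqrt(3790)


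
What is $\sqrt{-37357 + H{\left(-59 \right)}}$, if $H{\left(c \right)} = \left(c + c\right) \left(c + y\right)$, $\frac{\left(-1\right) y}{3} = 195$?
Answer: $\sqrt{38635} \approx 196.56$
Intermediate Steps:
$y = -585$ ($y = \left(-3\right) 195 = -585$)
$H{\left(c \right)} = 2 c \left(-585 + c\right)$ ($H{\left(c \right)} = \left(c + c\right) \left(c - 585\right) = 2 c \left(-585 + c\right)$)
$\sqrt{-37357 + H{\left(-59 \right)}} = \sqrt{-37357 + 2 \left(-59\right) \left(-585 - 59\right)} = \sqrt{-37357 + 2 \left(-59\right) \left(-644\right)} = \sqrt{-37357 + 75992} = \sqrt{38635}$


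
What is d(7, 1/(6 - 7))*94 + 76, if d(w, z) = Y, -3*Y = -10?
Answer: 1168/3 ≈ 389.33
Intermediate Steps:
Y = 10/3 (Y = -⅓*(-10) = 10/3 ≈ 3.3333)
d(w, z) = 10/3
d(7, 1/(6 - 7))*94 + 76 = (10/3)*94 + 76 = 940/3 + 76 = 1168/3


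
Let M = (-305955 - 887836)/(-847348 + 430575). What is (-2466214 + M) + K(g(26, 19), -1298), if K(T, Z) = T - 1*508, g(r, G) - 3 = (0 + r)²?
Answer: -1027778945448/416773 ≈ -2.4660e+6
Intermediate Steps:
g(r, G) = 3 + r² (g(r, G) = 3 + (0 + r)² = 3 + r²)
M = 1193791/416773 (M = -1193791/(-416773) = -1193791*(-1/416773) = 1193791/416773 ≈ 2.8644)
K(T, Z) = -508 + T (K(T, Z) = T - 508 = -508 + T)
(-2466214 + M) + K(g(26, 19), -1298) = (-2466214 + 1193791/416773) + (-508 + (3 + 26²)) = -1027850213631/416773 + (-508 + (3 + 676)) = -1027850213631/416773 + (-508 + 679) = -1027850213631/416773 + 171 = -1027778945448/416773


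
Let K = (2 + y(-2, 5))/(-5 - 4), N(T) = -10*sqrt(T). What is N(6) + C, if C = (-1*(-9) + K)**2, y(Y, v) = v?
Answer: 5476/81 - 10*sqrt(6) ≈ 43.110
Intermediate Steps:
K = -7/9 (K = (2 + 5)/(-5 - 4) = 7/(-9) = 7*(-1/9) = -7/9 ≈ -0.77778)
C = 5476/81 (C = (-1*(-9) - 7/9)**2 = (9 - 7/9)**2 = (74/9)**2 = 5476/81 ≈ 67.605)
N(6) + C = -10*sqrt(6) + 5476/81 = 5476/81 - 10*sqrt(6)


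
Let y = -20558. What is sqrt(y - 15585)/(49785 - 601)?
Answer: I*sqrt(36143)/49184 ≈ 0.0038653*I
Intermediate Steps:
sqrt(y - 15585)/(49785 - 601) = sqrt(-20558 - 15585)/(49785 - 601) = sqrt(-36143)/49184 = (I*sqrt(36143))*(1/49184) = I*sqrt(36143)/49184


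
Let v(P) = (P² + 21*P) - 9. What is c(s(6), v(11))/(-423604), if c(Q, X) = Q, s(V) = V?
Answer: -3/211802 ≈ -1.4164e-5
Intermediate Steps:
v(P) = -9 + P² + 21*P
c(s(6), v(11))/(-423604) = 6/(-423604) = 6*(-1/423604) = -3/211802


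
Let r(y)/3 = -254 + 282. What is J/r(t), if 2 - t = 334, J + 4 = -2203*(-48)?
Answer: 26435/21 ≈ 1258.8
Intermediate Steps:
J = 105740 (J = -4 - 2203*(-48) = -4 + 105744 = 105740)
t = -332 (t = 2 - 1*334 = 2 - 334 = -332)
r(y) = 84 (r(y) = 3*(-254 + 282) = 3*28 = 84)
J/r(t) = 105740/84 = 105740*(1/84) = 26435/21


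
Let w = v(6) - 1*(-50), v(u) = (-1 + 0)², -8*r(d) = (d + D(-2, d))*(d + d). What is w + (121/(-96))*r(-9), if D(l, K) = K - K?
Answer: 9795/128 ≈ 76.523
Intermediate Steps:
D(l, K) = 0
r(d) = -d²/4 (r(d) = -(d + 0)*(d + d)/8 = -d*2*d/8 = -d²/4)
v(u) = 1 (v(u) = (-1)² = 1)
w = 51 (w = 1 - 1*(-50) = 1 + 50 = 51)
w + (121/(-96))*r(-9) = 51 + (121/(-96))*(-¼*(-9)²) = 51 + (121*(-1/96))*(-¼*81) = 51 - 121/96*(-81/4) = 51 + 3267/128 = 9795/128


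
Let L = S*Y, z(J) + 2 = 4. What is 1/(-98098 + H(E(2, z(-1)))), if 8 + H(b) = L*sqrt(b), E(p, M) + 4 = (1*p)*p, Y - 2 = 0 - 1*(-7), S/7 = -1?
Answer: -1/98106 ≈ -1.0193e-5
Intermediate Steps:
S = -7 (S = 7*(-1) = -7)
z(J) = 2 (z(J) = -2 + 4 = 2)
Y = 9 (Y = 2 + (0 - 1*(-7)) = 2 + (0 + 7) = 2 + 7 = 9)
E(p, M) = -4 + p**2 (E(p, M) = -4 + (1*p)*p = -4 + p*p = -4 + p**2)
L = -63 (L = -7*9 = -63)
H(b) = -8 - 63*sqrt(b)
1/(-98098 + H(E(2, z(-1)))) = 1/(-98098 + (-8 - 63*sqrt(-4 + 2**2))) = 1/(-98098 + (-8 - 63*sqrt(-4 + 4))) = 1/(-98098 + (-8 - 63*sqrt(0))) = 1/(-98098 + (-8 - 63*0)) = 1/(-98098 + (-8 + 0)) = 1/(-98098 - 8) = 1/(-98106) = -1/98106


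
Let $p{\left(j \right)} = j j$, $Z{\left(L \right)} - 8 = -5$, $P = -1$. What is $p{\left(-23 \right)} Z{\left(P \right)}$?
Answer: $1587$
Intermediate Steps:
$Z{\left(L \right)} = 3$ ($Z{\left(L \right)} = 8 - 5 = 3$)
$p{\left(j \right)} = j^{2}$
$p{\left(-23 \right)} Z{\left(P \right)} = \left(-23\right)^{2} \cdot 3 = 529 \cdot 3 = 1587$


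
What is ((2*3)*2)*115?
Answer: 1380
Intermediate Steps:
((2*3)*2)*115 = (6*2)*115 = 12*115 = 1380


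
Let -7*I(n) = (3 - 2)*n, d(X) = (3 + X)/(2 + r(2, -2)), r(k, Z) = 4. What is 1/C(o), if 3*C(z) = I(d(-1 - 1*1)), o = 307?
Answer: -126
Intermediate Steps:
d(X) = ½ + X/6 (d(X) = (3 + X)/(2 + 4) = (3 + X)/6 = (3 + X)*(⅙) = ½ + X/6)
I(n) = -n/7 (I(n) = -(3 - 2)*n/7 = -n/7)
C(z) = -1/126 (C(z) = (-(½ + (-1 - 1*1)/6)/7)/3 = (-(½ + (-1 - 1)/6)/7)/3 = (-(½ + (⅙)*(-2))/7)/3 = (-(½ - ⅓)/7)/3 = (-⅐*⅙)/3 = (⅓)*(-1/42) = -1/126)
1/C(o) = 1/(-1/126) = -126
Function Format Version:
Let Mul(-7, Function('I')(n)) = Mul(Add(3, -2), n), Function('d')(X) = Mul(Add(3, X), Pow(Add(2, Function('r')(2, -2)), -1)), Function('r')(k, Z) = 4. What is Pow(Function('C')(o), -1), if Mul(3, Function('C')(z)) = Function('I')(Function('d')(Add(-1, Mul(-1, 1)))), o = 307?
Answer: -126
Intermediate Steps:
Function('d')(X) = Add(Rational(1, 2), Mul(Rational(1, 6), X)) (Function('d')(X) = Mul(Add(3, X), Pow(Add(2, 4), -1)) = Mul(Add(3, X), Pow(6, -1)) = Mul(Add(3, X), Rational(1, 6)) = Add(Rational(1, 2), Mul(Rational(1, 6), X)))
Function('I')(n) = Mul(Rational(-1, 7), n) (Function('I')(n) = Mul(Rational(-1, 7), Mul(Add(3, -2), n)) = Mul(Rational(-1, 7), Mul(1, n)) = Mul(Rational(-1, 7), n))
Function('C')(z) = Rational(-1, 126) (Function('C')(z) = Mul(Rational(1, 3), Mul(Rational(-1, 7), Add(Rational(1, 2), Mul(Rational(1, 6), Add(-1, Mul(-1, 1)))))) = Mul(Rational(1, 3), Mul(Rational(-1, 7), Add(Rational(1, 2), Mul(Rational(1, 6), Add(-1, -1))))) = Mul(Rational(1, 3), Mul(Rational(-1, 7), Add(Rational(1, 2), Mul(Rational(1, 6), -2)))) = Mul(Rational(1, 3), Mul(Rational(-1, 7), Add(Rational(1, 2), Rational(-1, 3)))) = Mul(Rational(1, 3), Mul(Rational(-1, 7), Rational(1, 6))) = Mul(Rational(1, 3), Rational(-1, 42)) = Rational(-1, 126))
Pow(Function('C')(o), -1) = Pow(Rational(-1, 126), -1) = -126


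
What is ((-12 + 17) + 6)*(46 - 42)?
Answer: 44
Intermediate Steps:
((-12 + 17) + 6)*(46 - 42) = (5 + 6)*4 = 11*4 = 44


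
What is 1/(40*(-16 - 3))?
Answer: -1/760 ≈ -0.0013158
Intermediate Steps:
1/(40*(-16 - 3)) = 1/(40*(-19)) = 1/(-760) = -1/760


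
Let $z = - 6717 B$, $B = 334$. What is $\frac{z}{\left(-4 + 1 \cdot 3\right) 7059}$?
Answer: $\frac{747826}{2353} \approx 317.82$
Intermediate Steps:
$z = -2243478$ ($z = \left(-6717\right) 334 = -2243478$)
$\frac{z}{\left(-4 + 1 \cdot 3\right) 7059} = - \frac{2243478}{\left(-4 + 1 \cdot 3\right) 7059} = - \frac{2243478}{\left(-4 + 3\right) 7059} = - \frac{2243478}{\left(-1\right) 7059} = - \frac{2243478}{-7059} = \left(-2243478\right) \left(- \frac{1}{7059}\right) = \frac{747826}{2353}$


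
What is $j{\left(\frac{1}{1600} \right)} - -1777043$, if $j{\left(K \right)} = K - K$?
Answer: $1777043$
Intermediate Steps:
$j{\left(K \right)} = 0$
$j{\left(\frac{1}{1600} \right)} - -1777043 = 0 - -1777043 = 0 + 1777043 = 1777043$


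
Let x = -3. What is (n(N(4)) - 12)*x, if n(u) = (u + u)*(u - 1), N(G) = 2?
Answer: 24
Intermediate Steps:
n(u) = 2*u*(-1 + u) (n(u) = (2*u)*(-1 + u) = 2*u*(-1 + u))
(n(N(4)) - 12)*x = (2*2*(-1 + 2) - 12)*(-3) = (2*2*1 - 12)*(-3) = (4 - 12)*(-3) = -8*(-3) = 24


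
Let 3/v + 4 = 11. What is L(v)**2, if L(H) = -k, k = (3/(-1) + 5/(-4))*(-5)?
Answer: 7225/16 ≈ 451.56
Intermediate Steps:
v = 3/7 (v = 3/(-4 + 11) = 3/7 ≈ 0.42857)
k = 85/4 (k = (3*(-1) + 5*(-1/4))*(-5) = (-3 - 5/4)*(-5) = -17/4*(-5) = 85/4 ≈ 21.250)
L(H) = -85/4 (L(H) = -1*85/4 = -85/4)
L(v)**2 = (-85/4)**2 = 7225/16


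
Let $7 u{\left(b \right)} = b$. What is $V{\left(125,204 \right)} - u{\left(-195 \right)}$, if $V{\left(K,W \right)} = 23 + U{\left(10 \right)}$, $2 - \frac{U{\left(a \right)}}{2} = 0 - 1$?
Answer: $\frac{398}{7} \approx 56.857$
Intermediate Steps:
$u{\left(b \right)} = \frac{b}{7}$
$U{\left(a \right)} = 6$ ($U{\left(a \right)} = 4 - 2 \left(0 - 1\right) = 4 - -2 = 4 + 2 = 6$)
$V{\left(K,W \right)} = 29$ ($V{\left(K,W \right)} = 23 + 6 = 29$)
$V{\left(125,204 \right)} - u{\left(-195 \right)} = 29 - \frac{1}{7} \left(-195\right) = 29 - - \frac{195}{7} = 29 + \frac{195}{7} = \frac{398}{7}$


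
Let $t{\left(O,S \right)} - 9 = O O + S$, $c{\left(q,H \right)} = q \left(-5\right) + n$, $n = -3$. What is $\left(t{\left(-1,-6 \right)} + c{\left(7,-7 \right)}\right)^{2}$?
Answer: $1156$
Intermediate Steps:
$c{\left(q,H \right)} = -3 - 5 q$ ($c{\left(q,H \right)} = q \left(-5\right) - 3 = - 5 q - 3 = -3 - 5 q$)
$t{\left(O,S \right)} = 9 + S + O^{2}$ ($t{\left(O,S \right)} = 9 + \left(O O + S\right) = 9 + \left(O^{2} + S\right) = 9 + \left(S + O^{2}\right) = 9 + S + O^{2}$)
$\left(t{\left(-1,-6 \right)} + c{\left(7,-7 \right)}\right)^{2} = \left(\left(9 - 6 + \left(-1\right)^{2}\right) - 38\right)^{2} = \left(\left(9 - 6 + 1\right) - 38\right)^{2} = \left(4 - 38\right)^{2} = \left(-34\right)^{2} = 1156$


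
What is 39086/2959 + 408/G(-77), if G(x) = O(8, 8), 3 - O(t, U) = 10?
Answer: -933670/20713 ≈ -45.077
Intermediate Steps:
O(t, U) = -7 (O(t, U) = 3 - 1*10 = 3 - 10 = -7)
G(x) = -7
39086/2959 + 408/G(-77) = 39086/2959 + 408/(-7) = 39086*(1/2959) + 408*(-⅐) = 39086/2959 - 408/7 = -933670/20713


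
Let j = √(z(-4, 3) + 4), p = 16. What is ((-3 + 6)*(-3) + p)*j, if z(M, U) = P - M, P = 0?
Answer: 14*√2 ≈ 19.799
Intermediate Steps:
z(M, U) = -M (z(M, U) = 0 - M = -M)
j = 2*√2 (j = √(-1*(-4) + 4) = √(4 + 4) = √8 = 2*√2 ≈ 2.8284)
((-3 + 6)*(-3) + p)*j = ((-3 + 6)*(-3) + 16)*(2*√2) = (3*(-3) + 16)*(2*√2) = (-9 + 16)*(2*√2) = 7*(2*√2) = 14*√2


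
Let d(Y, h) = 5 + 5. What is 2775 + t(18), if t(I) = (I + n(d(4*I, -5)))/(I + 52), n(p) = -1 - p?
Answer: 27751/10 ≈ 2775.1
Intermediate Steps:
d(Y, h) = 10
t(I) = (-11 + I)/(52 + I) (t(I) = (I + (-1 - 1*10))/(I + 52) = (I + (-1 - 10))/(52 + I) = (I - 11)/(52 + I) = (-11 + I)/(52 + I))
2775 + t(18) = 2775 + (-11 + 18)/(52 + 18) = 2775 + 7/70 = 2775 + (1/70)*7 = 2775 + ⅒ = 27751/10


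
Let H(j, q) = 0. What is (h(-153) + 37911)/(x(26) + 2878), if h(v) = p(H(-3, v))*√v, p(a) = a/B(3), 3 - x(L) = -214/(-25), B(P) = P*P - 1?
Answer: 315925/23937 ≈ 13.198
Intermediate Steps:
B(P) = -1 + P² (B(P) = P² - 1 = -1 + P²)
x(L) = -139/25 (x(L) = 3 - (-214)/(-25) = 3 - (-214)*(-1)/25 = 3 - 1*214/25 = 3 - 214/25 = -139/25)
p(a) = a/8 (p(a) = a/(-1 + 3²) = a/(-1 + 9) = a/8)
h(v) = 0 (h(v) = ((⅛)*0)*√v = 0*√v = 0)
(h(-153) + 37911)/(x(26) + 2878) = (0 + 37911)/(-139/25 + 2878) = 37911/(71811/25) = 37911*(25/71811) = 315925/23937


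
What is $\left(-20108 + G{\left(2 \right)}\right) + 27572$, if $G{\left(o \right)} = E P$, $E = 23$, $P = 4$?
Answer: $7556$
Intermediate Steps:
$G{\left(o \right)} = 92$ ($G{\left(o \right)} = 23 \cdot 4 = 92$)
$\left(-20108 + G{\left(2 \right)}\right) + 27572 = \left(-20108 + 92\right) + 27572 = -20016 + 27572 = 7556$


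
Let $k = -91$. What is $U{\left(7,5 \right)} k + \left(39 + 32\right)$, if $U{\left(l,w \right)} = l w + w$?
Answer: $-3569$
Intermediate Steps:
$U{\left(l,w \right)} = w + l w$
$U{\left(7,5 \right)} k + \left(39 + 32\right) = 5 \left(1 + 7\right) \left(-91\right) + \left(39 + 32\right) = 5 \cdot 8 \left(-91\right) + 71 = 40 \left(-91\right) + 71 = -3640 + 71 = -3569$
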